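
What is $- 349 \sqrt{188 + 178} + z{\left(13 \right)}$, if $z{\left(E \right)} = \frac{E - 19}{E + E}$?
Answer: $- \frac{3}{13} - 349 \sqrt{366} \approx -6677.0$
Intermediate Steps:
$z{\left(E \right)} = \frac{-19 + E}{2 E}$
$- 349 \sqrt{188 + 178} + z{\left(13 \right)} = - 349 \sqrt{188 + 178} + \frac{-19 + 13}{2 \cdot 13} = - 349 \sqrt{366} + \frac{1}{2} \cdot \frac{1}{13} \left(-6\right) = - 349 \sqrt{366} - \frac{3}{13} = - \frac{3}{13} - 349 \sqrt{366}$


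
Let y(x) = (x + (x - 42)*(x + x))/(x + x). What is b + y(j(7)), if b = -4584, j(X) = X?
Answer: -9237/2 ≈ -4618.5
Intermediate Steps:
y(x) = (x + 2*x*(-42 + x))/(2*x) (y(x) = (x + (-42 + x)*(2*x))/((2*x)) = (x + 2*x*(-42 + x))*(1/(2*x)) = (x + 2*x*(-42 + x))/(2*x))
b + y(j(7)) = -4584 + (-83/2 + 7) = -4584 - 69/2 = -9237/2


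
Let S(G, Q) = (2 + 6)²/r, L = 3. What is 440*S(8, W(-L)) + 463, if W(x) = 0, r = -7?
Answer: -24919/7 ≈ -3559.9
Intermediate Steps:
S(G, Q) = -64/7 (S(G, Q) = (2 + 6)²/(-7) = 8²*(-⅐) = 64*(-⅐) = -64/7)
440*S(8, W(-L)) + 463 = 440*(-64/7) + 463 = -28160/7 + 463 = -24919/7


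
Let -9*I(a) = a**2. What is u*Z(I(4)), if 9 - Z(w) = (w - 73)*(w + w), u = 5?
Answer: -104035/81 ≈ -1284.4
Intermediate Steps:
I(a) = -a**2/9
Z(w) = 9 - 2*w*(-73 + w) (Z(w) = 9 - (w - 73)*(w + w) = 9 - (-73 + w)*2*w = 9 - 2*w*(-73 + w))
u*Z(I(4)) = 5*(9 - 2*(-1/9*4**2)**2 + 146*(-1/9*4**2)) = 5*(9 - 2*(-1/9*16)**2 + 146*(-1/9*16)) = 5*(9 - 2*(-16/9)**2 + 146*(-16/9)) = 5*(9 - 2*256/81 - 2336/9) = 5*(9 - 512/81 - 2336/9) = 5*(-20807/81) = -104035/81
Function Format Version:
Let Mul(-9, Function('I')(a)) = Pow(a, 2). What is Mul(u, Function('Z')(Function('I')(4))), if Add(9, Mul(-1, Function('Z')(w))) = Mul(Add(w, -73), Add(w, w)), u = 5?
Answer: Rational(-104035, 81) ≈ -1284.4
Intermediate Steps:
Function('I')(a) = Mul(Rational(-1, 9), Pow(a, 2))
Function('Z')(w) = Add(9, Mul(-2, w, Add(-73, w))) (Function('Z')(w) = Add(9, Mul(-1, Mul(Add(w, -73), Add(w, w)))) = Add(9, Mul(-1, Mul(Add(-73, w), Mul(2, w)))) = Add(9, Mul(-1, Mul(2, w, Add(-73, w)))) = Add(9, Mul(-2, w, Add(-73, w))))
Mul(u, Function('Z')(Function('I')(4))) = Mul(5, Add(9, Mul(-2, Pow(Mul(Rational(-1, 9), Pow(4, 2)), 2)), Mul(146, Mul(Rational(-1, 9), Pow(4, 2))))) = Mul(5, Add(9, Mul(-2, Pow(Mul(Rational(-1, 9), 16), 2)), Mul(146, Mul(Rational(-1, 9), 16)))) = Mul(5, Add(9, Mul(-2, Pow(Rational(-16, 9), 2)), Mul(146, Rational(-16, 9)))) = Mul(5, Add(9, Mul(-2, Rational(256, 81)), Rational(-2336, 9))) = Mul(5, Add(9, Rational(-512, 81), Rational(-2336, 9))) = Mul(5, Rational(-20807, 81)) = Rational(-104035, 81)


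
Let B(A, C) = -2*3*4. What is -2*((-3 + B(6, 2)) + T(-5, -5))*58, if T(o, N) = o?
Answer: 3712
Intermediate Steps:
B(A, C) = -24 (B(A, C) = -6*4 = -24)
-2*((-3 + B(6, 2)) + T(-5, -5))*58 = -2*((-3 - 24) - 5)*58 = -2*(-27 - 5)*58 = -2*(-32)*58 = 64*58 = 3712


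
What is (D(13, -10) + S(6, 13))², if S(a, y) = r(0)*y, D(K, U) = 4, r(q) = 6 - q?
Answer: 6724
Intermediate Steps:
S(a, y) = 6*y (S(a, y) = (6 - 1*0)*y = (6 + 0)*y = 6*y)
(D(13, -10) + S(6, 13))² = (4 + 6*13)² = (4 + 78)² = 82² = 6724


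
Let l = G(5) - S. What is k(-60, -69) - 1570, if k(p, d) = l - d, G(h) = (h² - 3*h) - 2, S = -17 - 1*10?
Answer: -1466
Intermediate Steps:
S = -27 (S = -17 - 10 = -27)
G(h) = -2 + h² - 3*h
l = 35 (l = (-2 + 5² - 3*5) - 1*(-27) = (-2 + 25 - 15) + 27 = 8 + 27 = 35)
k(p, d) = 35 - d
k(-60, -69) - 1570 = (35 - 1*(-69)) - 1570 = (35 + 69) - 1570 = 104 - 1570 = -1466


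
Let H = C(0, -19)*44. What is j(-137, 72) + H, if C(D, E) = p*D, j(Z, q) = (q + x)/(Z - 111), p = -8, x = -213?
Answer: 141/248 ≈ 0.56855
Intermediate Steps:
j(Z, q) = (-213 + q)/(-111 + Z) (j(Z, q) = (q - 213)/(Z - 111) = (-213 + q)/(-111 + Z))
C(D, E) = -8*D
H = 0 (H = -8*0*44 = 0*44 = 0)
j(-137, 72) + H = (-213 + 72)/(-111 - 137) + 0 = -141/(-248) + 0 = -1/248*(-141) + 0 = 141/248 + 0 = 141/248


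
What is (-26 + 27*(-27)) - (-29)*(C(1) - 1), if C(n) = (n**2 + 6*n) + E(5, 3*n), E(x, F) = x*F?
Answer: -146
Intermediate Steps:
E(x, F) = F*x
C(n) = n**2 + 21*n (C(n) = (n**2 + 6*n) + (3*n)*5 = (n**2 + 6*n) + 15*n = n**2 + 21*n)
(-26 + 27*(-27)) - (-29)*(C(1) - 1) = (-26 + 27*(-27)) - (-29)*(1*(21 + 1) - 1) = (-26 - 729) - (-29)*(1*22 - 1) = -755 - (-29)*(22 - 1) = -755 - (-29)*21 = -755 - 1*(-609) = -755 + 609 = -146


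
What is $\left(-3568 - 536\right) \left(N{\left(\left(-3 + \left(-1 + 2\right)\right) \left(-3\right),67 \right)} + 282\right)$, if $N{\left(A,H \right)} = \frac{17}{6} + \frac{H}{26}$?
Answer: $- \frac{15333912}{13} \approx -1.1795 \cdot 10^{6}$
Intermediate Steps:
$N{\left(A,H \right)} = \frac{17}{6} + \frac{H}{26}$ ($N{\left(A,H \right)} = 17 \cdot \frac{1}{6} + H \frac{1}{26} = \frac{17}{6} + \frac{H}{26}$)
$\left(-3568 - 536\right) \left(N{\left(\left(-3 + \left(-1 + 2\right)\right) \left(-3\right),67 \right)} + 282\right) = \left(-3568 - 536\right) \left(\left(\frac{17}{6} + \frac{1}{26} \cdot 67\right) + 282\right) = - 4104 \left(\left(\frac{17}{6} + \frac{67}{26}\right) + 282\right) = - 4104 \left(\frac{211}{39} + 282\right) = \left(-4104\right) \frac{11209}{39} = - \frac{15333912}{13}$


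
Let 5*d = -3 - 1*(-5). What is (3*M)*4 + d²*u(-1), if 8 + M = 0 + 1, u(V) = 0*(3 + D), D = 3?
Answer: -84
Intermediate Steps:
d = ⅖ (d = (-3 - 1*(-5))/5 = (-3 + 5)/5 = (⅕)*2 = ⅖ ≈ 0.40000)
u(V) = 0 (u(V) = 0*(3 + 3) = 0*6 = 0)
M = -7 (M = -8 + (0 + 1) = -8 + 1 = -7)
(3*M)*4 + d²*u(-1) = (3*(-7))*4 + (⅖)²*0 = -21*4 + (4/25)*0 = -84 + 0 = -84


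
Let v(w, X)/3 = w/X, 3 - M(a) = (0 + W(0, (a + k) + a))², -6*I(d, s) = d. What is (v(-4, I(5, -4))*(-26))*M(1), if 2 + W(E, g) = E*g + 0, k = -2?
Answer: 1872/5 ≈ 374.40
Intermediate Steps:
I(d, s) = -d/6
W(E, g) = -2 + E*g (W(E, g) = -2 + (E*g + 0) = -2 + E*g)
M(a) = -1 (M(a) = 3 - (0 + (-2 + 0*((a - 2) + a)))² = 3 - (0 + (-2 + 0*((-2 + a) + a)))² = 3 - (0 + (-2 + 0*(-2 + 2*a)))² = 3 - (0 + (-2 + 0))² = 3 - (0 - 2)² = 3 - 1*(-2)² = 3 - 1*4 = 3 - 4 = -1)
v(w, X) = 3*w/X (v(w, X) = 3*(w/X) = 3*w/X)
(v(-4, I(5, -4))*(-26))*M(1) = ((3*(-4)/(-⅙*5))*(-26))*(-1) = ((3*(-4)/(-⅚))*(-26))*(-1) = ((3*(-4)*(-6/5))*(-26))*(-1) = ((72/5)*(-26))*(-1) = -1872/5*(-1) = 1872/5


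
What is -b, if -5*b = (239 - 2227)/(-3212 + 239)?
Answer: 1988/14865 ≈ 0.13374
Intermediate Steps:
b = -1988/14865 (b = -(239 - 2227)/(5*(-3212 + 239)) = -(-1988)/(5*(-2973)) = -(-1988)*(-1)/(5*2973) = -⅕*1988/2973 = -1988/14865 ≈ -0.13374)
-b = -1*(-1988/14865) = 1988/14865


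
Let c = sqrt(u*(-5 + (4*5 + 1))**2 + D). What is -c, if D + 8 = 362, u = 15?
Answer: -3*sqrt(466) ≈ -64.761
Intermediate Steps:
D = 354 (D = -8 + 362 = 354)
c = 3*sqrt(466) (c = sqrt(15*(-5 + (4*5 + 1))**2 + 354) = sqrt(15*(-5 + (20 + 1))**2 + 354) = sqrt(15*(-5 + 21)**2 + 354) = sqrt(15*16**2 + 354) = sqrt(15*256 + 354) = sqrt(3840 + 354) = sqrt(4194) = 3*sqrt(466) ≈ 64.761)
-c = -3*sqrt(466)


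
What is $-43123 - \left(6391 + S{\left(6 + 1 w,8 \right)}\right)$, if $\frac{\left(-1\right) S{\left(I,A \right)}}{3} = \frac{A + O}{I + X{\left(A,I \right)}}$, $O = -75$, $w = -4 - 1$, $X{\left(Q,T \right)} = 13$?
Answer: $- \frac{693397}{14} \approx -49528.0$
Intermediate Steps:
$w = -5$
$S{\left(I,A \right)} = - \frac{3 \left(-75 + A\right)}{13 + I}$ ($S{\left(I,A \right)} = - 3 \frac{A - 75}{I + 13} = - 3 \frac{-75 + A}{13 + I} = - \frac{3 \left(-75 + A\right)}{13 + I}$)
$-43123 - \left(6391 + S{\left(6 + 1 w,8 \right)}\right) = -43123 - \left(6391 + \frac{3 \left(75 - 8\right)}{13 + \left(6 + 1 \left(-5\right)\right)}\right) = -43123 - \left(6391 + \frac{3 \left(75 - 8\right)}{13 + \left(6 - 5\right)}\right) = -43123 - \left(6391 + 3 \frac{1}{13 + 1} \cdot 67\right) = -43123 - \left(6391 + 3 \cdot \frac{1}{14} \cdot 67\right) = -43123 - \left(6391 + \frac{201}{14}\right) = -43123 - \frac{89675}{14} = - \frac{693397}{14}$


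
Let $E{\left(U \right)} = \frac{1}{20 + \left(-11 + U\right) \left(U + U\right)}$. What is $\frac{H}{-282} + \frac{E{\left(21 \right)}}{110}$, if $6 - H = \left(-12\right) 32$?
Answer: $- \frac{3145953}{2274800} \approx -1.383$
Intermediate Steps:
$H = 390$ ($H = 6 - \left(-12\right) 32 = 6 - -384 = 6 + 384 = 390$)
$E{\left(U \right)} = \frac{1}{20 + 2 U \left(-11 + U\right)}$ ($E{\left(U \right)} = \frac{1}{20 + \left(-11 + U\right) 2 U} = \frac{1}{20 + 2 U \left(-11 + U\right)}$)
$\frac{H}{-282} + \frac{E{\left(21 \right)}}{110} = \frac{390}{-282} + \frac{\frac{1}{2} \frac{1}{10 + 21^{2} - 231}}{110} = 390 \left(- \frac{1}{282}\right) + \frac{1}{2 \left(10 + 441 - 231\right)} \frac{1}{110} = - \frac{65}{47} + \frac{1}{2 \cdot 220} \cdot \frac{1}{110} = - \frac{65}{47} + \frac{1}{2} \cdot \frac{1}{220} \cdot \frac{1}{110} = - \frac{65}{47} + \frac{1}{440} \cdot \frac{1}{110} = - \frac{65}{47} + \frac{1}{48400} = - \frac{3145953}{2274800}$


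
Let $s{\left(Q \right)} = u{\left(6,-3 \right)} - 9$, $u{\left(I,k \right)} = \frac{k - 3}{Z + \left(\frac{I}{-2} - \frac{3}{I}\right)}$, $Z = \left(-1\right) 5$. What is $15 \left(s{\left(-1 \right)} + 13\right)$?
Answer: $\frac{1200}{17} \approx 70.588$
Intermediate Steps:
$Z = -5$
$u{\left(I,k \right)} = \frac{-3 + k}{-5 - \frac{3}{I} - \frac{I}{2}}$ ($u{\left(I,k \right)} = \frac{k - 3}{-5 + \left(\frac{I}{-2} - \frac{3}{I}\right)} = \frac{-3 + k}{-5 + \left(I \left(- \frac{1}{2}\right) - \frac{3}{I}\right)} = \frac{-3 + k}{-5 - \left(\frac{I}{2} + \frac{3}{I}\right)} = \frac{-3 + k}{-5 - \frac{3}{I} - \frac{I}{2}}$)
$s{\left(Q \right)} = - \frac{141}{17}$ ($s{\left(Q \right)} = 2 \cdot 6 \frac{1}{6 + 6^{2} + 10 \cdot 6} \left(3 - -3\right) - 9 = 2 \cdot 6 \frac{1}{6 + 36 + 60} \left(3 + 3\right) - 9 = 2 \cdot 6 \cdot \frac{1}{102} \cdot 6 - 9 = \frac{12}{17} - 9 = - \frac{141}{17}$)
$15 \left(s{\left(-1 \right)} + 13\right) = 15 \left(- \frac{141}{17} + 13\right) = 15 \cdot \frac{80}{17} = \frac{1200}{17}$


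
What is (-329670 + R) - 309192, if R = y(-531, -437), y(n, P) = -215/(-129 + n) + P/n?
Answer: -14926344929/23364 ≈ -6.3886e+5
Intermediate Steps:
R = 26839/23364 (R = (-215*(-531) - 129*(-437) - 437*(-531))/((-531)*(-129 - 531)) = -1/531*(114165 + 56373 + 232047)/(-660) = -1/531*(-1/660)*402585 = 26839/23364 ≈ 1.1487)
(-329670 + R) - 309192 = (-329670 + 26839/23364) - 309192 = -7702383041/23364 - 309192 = -14926344929/23364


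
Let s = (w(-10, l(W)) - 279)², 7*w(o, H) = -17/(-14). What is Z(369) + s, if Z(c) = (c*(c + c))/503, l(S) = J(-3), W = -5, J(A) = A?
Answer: 378183159863/4830812 ≈ 78286.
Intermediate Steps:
l(S) = -3
Z(c) = 2*c²/503 (Z(c) = (c*(2*c))*(1/503) = (2*c²)*(1/503) = 2*c²/503)
w(o, H) = 17/98 (w(o, H) = (-17/(-14))/7 = (-17*(-1/14))/7 = (⅐)*(17/14) = 17/98)
s = 746655625/9604 (s = (17/98 - 279)² = (-27325/98)² = 746655625/9604 ≈ 77744.)
Z(369) + s = (2/503)*369² + 746655625/9604 = (2/503)*136161 + 746655625/9604 = 272322/503 + 746655625/9604 = 378183159863/4830812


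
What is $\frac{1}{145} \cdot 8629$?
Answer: $\frac{8629}{145} \approx 59.51$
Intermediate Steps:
$\frac{1}{145} \cdot 8629 = \frac{8629}{145}$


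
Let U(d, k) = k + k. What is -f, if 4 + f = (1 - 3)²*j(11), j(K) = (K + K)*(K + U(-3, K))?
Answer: -2900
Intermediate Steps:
U(d, k) = 2*k
j(K) = 6*K² (j(K) = (K + K)*(K + 2*K) = (2*K)*(3*K) = 6*K²)
f = 2900 (f = -4 + (1 - 3)²*(6*11²) = -4 + (-2)²*(6*121) = -4 + 4*726 = -4 + 2904 = 2900)
-f = -1*2900 = -2900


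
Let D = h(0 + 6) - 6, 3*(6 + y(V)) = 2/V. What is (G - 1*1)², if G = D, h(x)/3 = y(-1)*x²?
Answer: 528529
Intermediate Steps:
y(V) = -6 + 2/(3*V) (y(V) = -6 + (2/V)/3 = -6 + 2/(3*V))
h(x) = -20*x² (h(x) = 3*((-6 + (⅔)/(-1))*x²) = 3*((-6 + (⅔)*(-1))*x²) = 3*((-6 - ⅔)*x²) = 3*(-20*x²/3) = -20*x²)
D = -726 (D = -20*(0 + 6)² - 6 = -20*6² - 6 = -20*36 - 6 = -720 - 6 = -726)
G = -726
(G - 1*1)² = (-726 - 1*1)² = (-726 - 1)² = (-727)² = 528529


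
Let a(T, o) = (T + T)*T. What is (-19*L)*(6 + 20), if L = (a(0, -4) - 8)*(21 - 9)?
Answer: 47424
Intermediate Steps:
a(T, o) = 2*T**2 (a(T, o) = (2*T)*T = 2*T**2)
L = -96 (L = (2*0**2 - 8)*(21 - 9) = (2*0 - 8)*12 = (0 - 8)*12 = -8*12 = -96)
(-19*L)*(6 + 20) = (-19*(-96))*(6 + 20) = 1824*26 = 47424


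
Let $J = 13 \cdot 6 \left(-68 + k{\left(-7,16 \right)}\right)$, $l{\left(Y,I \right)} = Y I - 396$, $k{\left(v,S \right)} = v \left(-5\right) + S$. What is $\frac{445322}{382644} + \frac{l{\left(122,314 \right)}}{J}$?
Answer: $- \frac{1159691863}{42282162} \approx -27.427$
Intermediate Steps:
$k{\left(v,S \right)} = S - 5 v$ ($k{\left(v,S \right)} = - 5 v + S = S - 5 v$)
$l{\left(Y,I \right)} = -396 + I Y$ ($l{\left(Y,I \right)} = I Y - 396 = -396 + I Y$)
$J = -1326$ ($J = 13 \cdot 6 \left(-68 + \left(16 - -35\right)\right) = 78 \left(-68 + \left(16 + 35\right)\right) = 78 \left(-68 + 51\right) = 78 \left(-17\right) = -1326$)
$\frac{445322}{382644} + \frac{l{\left(122,314 \right)}}{J} = \frac{445322}{382644} + \frac{-396 + 314 \cdot 122}{-1326} = 445322 \cdot \frac{1}{382644} + \left(-396 + 38308\right) \left(- \frac{1}{1326}\right) = \frac{222661}{191322} + 37912 \left(- \frac{1}{1326}\right) = \frac{222661}{191322} - \frac{18956}{663} = - \frac{1159691863}{42282162}$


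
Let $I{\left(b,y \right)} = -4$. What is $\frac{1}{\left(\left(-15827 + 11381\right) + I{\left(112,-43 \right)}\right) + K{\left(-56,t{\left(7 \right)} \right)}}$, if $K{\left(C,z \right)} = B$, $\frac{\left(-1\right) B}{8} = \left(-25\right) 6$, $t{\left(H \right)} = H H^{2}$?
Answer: $- \frac{1}{3250} \approx -0.00030769$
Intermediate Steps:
$t{\left(H \right)} = H^{3}$
$B = 1200$ ($B = - 8 \left(\left(-25\right) 6\right) = \left(-8\right) \left(-150\right) = 1200$)
$K{\left(C,z \right)} = 1200$
$\frac{1}{\left(\left(-15827 + 11381\right) + I{\left(112,-43 \right)}\right) + K{\left(-56,t{\left(7 \right)} \right)}} = \frac{1}{\left(\left(-15827 + 11381\right) - 4\right) + 1200} = \frac{1}{\left(-4446 - 4\right) + 1200} = \frac{1}{-4450 + 1200} = \frac{1}{-3250} = - \frac{1}{3250}$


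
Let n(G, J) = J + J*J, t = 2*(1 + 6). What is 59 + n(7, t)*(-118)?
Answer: -24721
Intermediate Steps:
t = 14 (t = 2*7 = 14)
n(G, J) = J + J²
59 + n(7, t)*(-118) = 59 + (14*(1 + 14))*(-118) = 59 + (14*15)*(-118) = 59 + 210*(-118) = 59 - 24780 = -24721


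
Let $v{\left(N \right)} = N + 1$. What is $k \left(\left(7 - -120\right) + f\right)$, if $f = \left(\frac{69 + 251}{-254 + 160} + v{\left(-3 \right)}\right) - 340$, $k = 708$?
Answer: $- \frac{7267620}{47} \approx -1.5463 \cdot 10^{5}$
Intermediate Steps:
$v{\left(N \right)} = 1 + N$
$f = - \frac{16234}{47}$ ($f = \left(\frac{69 + 251}{-254 + 160} + \left(1 - 3\right)\right) - 340 = \left(\frac{320}{-94} - 2\right) - 340 = \left(320 \left(- \frac{1}{94}\right) - 2\right) - 340 = \left(- \frac{160}{47} - 2\right) - 340 = - \frac{254}{47} - 340 = - \frac{16234}{47} \approx -345.4$)
$k \left(\left(7 - -120\right) + f\right) = 708 \left(\left(7 - -120\right) - \frac{16234}{47}\right) = 708 \left(\left(7 + 120\right) - \frac{16234}{47}\right) = 708 \left(127 - \frac{16234}{47}\right) = 708 \left(- \frac{10265}{47}\right) = - \frac{7267620}{47}$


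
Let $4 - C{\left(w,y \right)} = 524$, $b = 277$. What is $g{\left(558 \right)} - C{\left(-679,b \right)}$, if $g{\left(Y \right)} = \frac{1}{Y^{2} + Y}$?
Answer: $\frac{162199441}{311922} \approx 520.0$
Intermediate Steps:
$C{\left(w,y \right)} = -520$ ($C{\left(w,y \right)} = 4 - 524 = -520$)
$g{\left(Y \right)} = \frac{1}{Y + Y^{2}}$
$g{\left(558 \right)} - C{\left(-679,b \right)} = \frac{1}{558 \left(1 + 558\right)} - -520 = \frac{1}{558 \cdot 559} + 520 = \frac{1}{558} \cdot \frac{1}{559} + 520 = \frac{1}{311922} + 520 = \frac{162199441}{311922}$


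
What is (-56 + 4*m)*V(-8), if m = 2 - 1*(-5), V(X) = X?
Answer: 224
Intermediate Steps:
m = 7 (m = 2 + 5 = 7)
(-56 + 4*m)*V(-8) = (-56 + 4*7)*(-8) = (-56 + 28)*(-8) = -28*(-8) = 224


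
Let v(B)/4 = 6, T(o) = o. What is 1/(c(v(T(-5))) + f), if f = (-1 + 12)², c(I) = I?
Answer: 1/145 ≈ 0.0068966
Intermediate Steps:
v(B) = 24 (v(B) = 4*6 = 24)
f = 121 (f = 11² = 121)
1/(c(v(T(-5))) + f) = 1/(24 + 121) = 1/145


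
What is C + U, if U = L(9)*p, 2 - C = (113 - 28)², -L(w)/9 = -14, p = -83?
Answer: -17681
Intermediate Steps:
L(w) = 126 (L(w) = -9*(-14) = 126)
C = -7223 (C = 2 - (113 - 28)² = 2 - 1*85² = 2 - 1*7225 = 2 - 7225 = -7223)
U = -10458 (U = 126*(-83) = -10458)
C + U = -7223 - 10458 = -17681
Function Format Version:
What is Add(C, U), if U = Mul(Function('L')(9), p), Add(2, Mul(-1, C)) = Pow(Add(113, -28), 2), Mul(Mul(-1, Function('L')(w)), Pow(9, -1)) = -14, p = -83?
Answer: -17681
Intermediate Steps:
Function('L')(w) = 126 (Function('L')(w) = Mul(-9, -14) = 126)
C = -7223 (C = Add(2, Mul(-1, Pow(Add(113, -28), 2))) = Add(2, Mul(-1, Pow(85, 2))) = Add(2, Mul(-1, 7225)) = Add(2, -7225) = -7223)
U = -10458 (U = Mul(126, -83) = -10458)
Add(C, U) = Add(-7223, -10458) = -17681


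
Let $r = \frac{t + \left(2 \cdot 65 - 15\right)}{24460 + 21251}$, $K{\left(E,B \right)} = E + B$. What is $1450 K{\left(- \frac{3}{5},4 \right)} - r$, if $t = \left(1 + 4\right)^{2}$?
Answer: $\frac{225355090}{45711} \approx 4930.0$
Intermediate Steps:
$t = 25$ ($t = 5^{2} = 25$)
$K{\left(E,B \right)} = B + E$
$r = \frac{140}{45711}$ ($r = \frac{25 + \left(2 \cdot 65 - 15\right)}{24460 + 21251} = \frac{25 + \left(130 - 15\right)}{45711} = \left(25 + 115\right) \frac{1}{45711} = 140 \cdot \frac{1}{45711} = \frac{140}{45711} \approx 0.0030627$)
$1450 K{\left(- \frac{3}{5},4 \right)} - r = 1450 \left(4 - \frac{3}{5}\right) - \frac{140}{45711} = 1450 \cdot \frac{17}{5} - \frac{140}{45711} = 4930 - \frac{140}{45711} = \frac{225355090}{45711}$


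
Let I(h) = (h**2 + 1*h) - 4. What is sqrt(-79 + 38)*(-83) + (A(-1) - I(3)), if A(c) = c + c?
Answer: -10 - 83*I*sqrt(41) ≈ -10.0 - 531.46*I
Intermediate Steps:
A(c) = 2*c
I(h) = -4 + h + h**2 (I(h) = (h**2 + h) - 4 = (h + h**2) - 4 = -4 + h + h**2)
sqrt(-79 + 38)*(-83) + (A(-1) - I(3)) = sqrt(-79 + 38)*(-83) + (2*(-1) - (-4 + 3 + 3**2)) = sqrt(-41)*(-83) + (-2 - (-4 + 3 + 9)) = (I*sqrt(41))*(-83) + (-2 - 1*8) = -83*I*sqrt(41) + (-2 - 8) = -83*I*sqrt(41) - 10 = -10 - 83*I*sqrt(41)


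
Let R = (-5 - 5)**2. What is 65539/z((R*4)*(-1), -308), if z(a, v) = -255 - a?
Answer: 65539/145 ≈ 451.99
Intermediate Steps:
R = 100 (R = (-10)**2 = 100)
65539/z((R*4)*(-1), -308) = 65539/(-255 - 100*4*(-1)) = 65539/(-255 - 400*(-1)) = 65539/(-255 - 1*(-400)) = 65539/(-255 + 400) = 65539/145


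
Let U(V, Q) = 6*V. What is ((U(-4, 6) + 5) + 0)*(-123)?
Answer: 2337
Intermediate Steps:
((U(-4, 6) + 5) + 0)*(-123) = ((6*(-4) + 5) + 0)*(-123) = ((-24 + 5) + 0)*(-123) = (-19 + 0)*(-123) = -19*(-123) = 2337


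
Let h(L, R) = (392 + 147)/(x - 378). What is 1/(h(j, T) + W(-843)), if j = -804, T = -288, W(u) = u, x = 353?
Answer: -25/21614 ≈ -0.0011567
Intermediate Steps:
h(L, R) = -539/25 (h(L, R) = (392 + 147)/(353 - 378) = 539/(-25) = 539*(-1/25) = -539/25)
1/(h(j, T) + W(-843)) = 1/(-539/25 - 843) = 1/(-21614/25) = -25/21614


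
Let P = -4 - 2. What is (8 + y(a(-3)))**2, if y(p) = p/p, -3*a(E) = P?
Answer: 81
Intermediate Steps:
P = -6
a(E) = 2 (a(E) = -1/3*(-6) = 2)
y(p) = 1
(8 + y(a(-3)))**2 = (8 + 1)**2 = 9**2 = 81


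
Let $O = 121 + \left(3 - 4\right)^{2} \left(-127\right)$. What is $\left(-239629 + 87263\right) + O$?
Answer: $-152372$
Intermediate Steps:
$O = -6$ ($O = 121 + \left(-1\right)^{2} \left(-127\right) = 121 + 1 \left(-127\right) = 121 - 127 = -6$)
$\left(-239629 + 87263\right) + O = \left(-239629 + 87263\right) - 6 = -152366 - 6 = -152372$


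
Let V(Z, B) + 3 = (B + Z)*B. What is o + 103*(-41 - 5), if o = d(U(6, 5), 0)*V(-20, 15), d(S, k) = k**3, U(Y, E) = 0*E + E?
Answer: -4738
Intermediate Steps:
V(Z, B) = -3 + B*(B + Z) (V(Z, B) = -3 + (B + Z)*B = -3 + B*(B + Z))
U(Y, E) = E (U(Y, E) = 0 + E = E)
o = 0 (o = 0**3*(-3 + 15**2 + 15*(-20)) = 0*(-3 + 225 - 300) = 0*(-78) = 0)
o + 103*(-41 - 5) = 0 + 103*(-41 - 5) = 0 + 103*(-46) = 0 - 4738 = -4738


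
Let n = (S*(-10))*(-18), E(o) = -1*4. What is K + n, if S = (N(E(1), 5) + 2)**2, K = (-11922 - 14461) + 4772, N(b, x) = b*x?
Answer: 36709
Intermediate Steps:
E(o) = -4
K = -21611 (K = -26383 + 4772 = -21611)
S = 324 (S = (-4*5 + 2)**2 = (-20 + 2)**2 = (-18)**2 = 324)
n = 58320 (n = (324*(-10))*(-18) = -3240*(-18) = 58320)
K + n = -21611 + 58320 = 36709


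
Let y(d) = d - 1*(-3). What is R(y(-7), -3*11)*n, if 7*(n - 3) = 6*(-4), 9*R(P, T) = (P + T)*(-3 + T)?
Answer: -444/7 ≈ -63.429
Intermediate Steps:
y(d) = 3 + d (y(d) = d + 3 = 3 + d)
R(P, T) = (-3 + T)*(P + T)/9 (R(P, T) = ((P + T)*(-3 + T))/9 = ((-3 + T)*(P + T))/9 = (-3 + T)*(P + T)/9)
n = -3/7 (n = 3 + (6*(-4))/7 = 3 + (⅐)*(-24) = 3 - 24/7 = -3/7 ≈ -0.42857)
R(y(-7), -3*11)*n = (-(3 - 7)/3 - (-1)*11 + (-3*11)²/9 + (3 - 7)*(-3*11)/9)*(-3/7) = (-⅓*(-4) - ⅓*(-33) + (⅑)*(-33)² + (⅑)*(-4)*(-33))*(-3/7) = (4/3 + 11 + (⅑)*1089 + 44/3)*(-3/7) = (4/3 + 11 + 121 + 44/3)*(-3/7) = 148*(-3/7) = -444/7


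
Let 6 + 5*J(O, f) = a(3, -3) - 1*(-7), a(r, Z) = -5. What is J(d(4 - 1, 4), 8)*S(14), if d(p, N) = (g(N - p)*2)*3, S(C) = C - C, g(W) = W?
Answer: 0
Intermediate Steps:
S(C) = 0
d(p, N) = -6*p + 6*N (d(p, N) = ((N - p)*2)*3 = (-2*p + 2*N)*3 = -6*p + 6*N)
J(O, f) = -4/5 (J(O, f) = -6/5 + (-5 - 1*(-7))/5 = -6/5 + (-5 + 7)/5 = -6/5 + (1/5)*2 = -6/5 + 2/5 = -4/5)
J(d(4 - 1, 4), 8)*S(14) = -4/5*0 = 0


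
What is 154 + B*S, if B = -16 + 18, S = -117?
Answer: -80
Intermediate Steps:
B = 2
154 + B*S = 154 + 2*(-117) = 154 - 234 = -80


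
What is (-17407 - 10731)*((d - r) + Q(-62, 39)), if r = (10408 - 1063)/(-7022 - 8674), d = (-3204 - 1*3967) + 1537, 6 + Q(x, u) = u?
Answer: 412240228873/2616 ≈ 1.5758e+8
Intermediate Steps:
Q(x, u) = -6 + u
d = -5634 (d = (-3204 - 3967) + 1537 = -7171 + 1537 = -5634)
r = -3115/5232 (r = 9345/(-15696) = 9345*(-1/15696) = -3115/5232 ≈ -0.59538)
(-17407 - 10731)*((d - r) + Q(-62, 39)) = (-17407 - 10731)*((-5634 - 1*(-3115/5232)) + (-6 + 39)) = -28138*((-5634 + 3115/5232) + 33) = -28138*(-29473973/5232 + 33) = -28138*(-29301317/5232) = 412240228873/2616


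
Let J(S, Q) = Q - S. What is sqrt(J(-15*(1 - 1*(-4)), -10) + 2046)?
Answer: sqrt(2111) ≈ 45.946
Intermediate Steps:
sqrt(J(-15*(1 - 1*(-4)), -10) + 2046) = sqrt((-10 - (-15)*(1 - 1*(-4))) + 2046) = sqrt((-10 - (-15)*(1 + 4)) + 2046) = sqrt((-10 - (-15)*5) + 2046) = sqrt((-10 - 1*(-75)) + 2046) = sqrt((-10 + 75) + 2046) = sqrt(65 + 2046) = sqrt(2111)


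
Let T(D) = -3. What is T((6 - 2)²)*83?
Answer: -249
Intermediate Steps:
T((6 - 2)²)*83 = -3*83 = -249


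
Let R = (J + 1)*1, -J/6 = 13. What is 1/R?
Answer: -1/77 ≈ -0.012987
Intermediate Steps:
J = -78 (J = -6*13 = -78)
R = -77 (R = (-78 + 1)*1 = -77*1 = -77)
1/R = 1/(-77) = -1/77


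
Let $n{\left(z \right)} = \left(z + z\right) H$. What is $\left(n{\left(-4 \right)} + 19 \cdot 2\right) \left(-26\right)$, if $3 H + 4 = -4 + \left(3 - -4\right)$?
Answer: $- \frac{3172}{3} \approx -1057.3$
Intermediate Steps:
$H = - \frac{1}{3}$ ($H = - \frac{4}{3} + \frac{-4 + \left(3 - -4\right)}{3} = - \frac{4}{3} + \frac{-4 + \left(3 + 4\right)}{3} = - \frac{4}{3} + \frac{-4 + 7}{3} = - \frac{4}{3} + \frac{1}{3} \cdot 3 = - \frac{4}{3} + 1 = - \frac{1}{3} \approx -0.33333$)
$n{\left(z \right)} = - \frac{2 z}{3}$ ($n{\left(z \right)} = \left(z + z\right) \left(- \frac{1}{3}\right) = 2 z \left(- \frac{1}{3}\right) = - \frac{2 z}{3}$)
$\left(n{\left(-4 \right)} + 19 \cdot 2\right) \left(-26\right) = \left(\left(- \frac{2}{3}\right) \left(-4\right) + 19 \cdot 2\right) \left(-26\right) = \left(\frac{8}{3} + 38\right) \left(-26\right) = \frac{122}{3} \left(-26\right) = - \frac{3172}{3}$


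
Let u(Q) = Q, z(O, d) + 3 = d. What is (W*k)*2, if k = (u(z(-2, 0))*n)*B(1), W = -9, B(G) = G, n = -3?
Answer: -162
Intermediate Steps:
z(O, d) = -3 + d
k = 9 (k = ((-3 + 0)*(-3))*1 = -3*(-3)*1 = 9*1 = 9)
(W*k)*2 = -9*9*2 = -81*2 = -162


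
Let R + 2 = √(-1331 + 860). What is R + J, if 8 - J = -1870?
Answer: 1876 + I*√471 ≈ 1876.0 + 21.703*I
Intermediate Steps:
J = 1878 (J = 8 - 1*(-1870) = 8 + 1870 = 1878)
R = -2 + I*√471 (R = -2 + √(-1331 + 860) = -2 + √(-471) = -2 + I*√471 ≈ -2.0 + 21.703*I)
R + J = (-2 + I*√471) + 1878 = 1876 + I*√471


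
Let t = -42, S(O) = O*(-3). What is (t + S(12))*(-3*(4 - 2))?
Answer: 468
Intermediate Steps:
S(O) = -3*O
(t + S(12))*(-3*(4 - 2)) = (-42 - 3*12)*(-3*(4 - 2)) = (-42 - 36)*(-3*2) = -78*(-6) = 468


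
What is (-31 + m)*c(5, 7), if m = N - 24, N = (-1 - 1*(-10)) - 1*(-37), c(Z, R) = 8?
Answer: -72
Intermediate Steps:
N = 46 (N = (-1 + 10) + 37 = 9 + 37 = 46)
m = 22 (m = 46 - 24 = 22)
(-31 + m)*c(5, 7) = (-31 + 22)*8 = -9*8 = -72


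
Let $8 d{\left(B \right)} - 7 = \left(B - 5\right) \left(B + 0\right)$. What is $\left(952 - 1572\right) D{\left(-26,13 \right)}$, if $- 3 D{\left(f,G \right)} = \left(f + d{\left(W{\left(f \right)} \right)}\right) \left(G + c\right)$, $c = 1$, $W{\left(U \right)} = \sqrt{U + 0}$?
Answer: $- \frac{246295}{3} - \frac{5425 i \sqrt{26}}{3} \approx -82098.0 - 9220.7 i$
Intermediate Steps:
$W{\left(U \right)} = \sqrt{U}$
$d{\left(B \right)} = \frac{7}{8} + \frac{B \left(-5 + B\right)}{8}$ ($d{\left(B \right)} = \frac{7}{8} + \frac{\left(B - 5\right) \left(B + 0\right)}{8} = \frac{7}{8} + \frac{\left(-5 + B\right) B}{8} = \frac{7}{8} + \frac{B \left(-5 + B\right)}{8}$)
$D{\left(f,G \right)} = - \frac{\left(1 + G\right) \left(\frac{7}{8} - \frac{5 \sqrt{f}}{8} + \frac{9 f}{8}\right)}{3}$ ($D{\left(f,G \right)} = - \frac{\left(f + \left(\frac{7}{8} - \frac{5 \sqrt{f}}{8} + \frac{\left(\sqrt{f}\right)^{2}}{8}\right)\right) \left(G + 1\right)}{3} = - \frac{\left(f + \left(\frac{7}{8} - \frac{5 \sqrt{f}}{8} + \frac{f}{8}\right)\right) \left(1 + G\right)}{3} = - \frac{\left(\frac{7}{8} - \frac{5 \sqrt{f}}{8} + \frac{9 f}{8}\right) \left(1 + G\right)}{3} = - \frac{\left(1 + G\right) \left(\frac{7}{8} - \frac{5 \sqrt{f}}{8} + \frac{9 f}{8}\right)}{3}$)
$\left(952 - 1572\right) D{\left(-26,13 \right)} = \left(952 - 1572\right) \left(- \frac{7}{24} - - \frac{39}{4} + \frac{5 \sqrt{-26}}{24} - \frac{13}{3} \left(-26\right) - \frac{13 \left(7 - 26 - 5 \sqrt{-26}\right)}{24}\right) = - 620 \left(- \frac{7}{24} + \frac{39}{4} + \frac{5 i \sqrt{26}}{24} + \frac{338}{3} - \frac{13 \left(7 - 26 - 5 i \sqrt{26}\right)}{24}\right) = - 620 \left(- \frac{7}{24} + \frac{39}{4} + \frac{5 i \sqrt{26}}{24} + \frac{338}{3} - \frac{13 \left(-19 - 5 i \sqrt{26}\right)}{24}\right) = - 620 \left(- \frac{7}{24} + \frac{39}{4} + \frac{5 i \sqrt{26}}{24} + \frac{338}{3} + \left(\frac{247}{24} + \frac{65 i \sqrt{26}}{24}\right)\right) = - 620 \left(\frac{1589}{12} + \frac{35 i \sqrt{26}}{12}\right) = - \frac{246295}{3} - \frac{5425 i \sqrt{26}}{3}$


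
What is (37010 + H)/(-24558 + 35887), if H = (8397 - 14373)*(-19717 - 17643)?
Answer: 223300370/11329 ≈ 19711.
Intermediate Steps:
H = 223263360 (H = -5976*(-37360) = 223263360)
(37010 + H)/(-24558 + 35887) = (37010 + 223263360)/(-24558 + 35887) = 223300370/11329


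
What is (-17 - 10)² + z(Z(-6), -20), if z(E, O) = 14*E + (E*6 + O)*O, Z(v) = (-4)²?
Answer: -567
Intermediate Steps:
Z(v) = 16
z(E, O) = 14*E + O*(O + 6*E) (z(E, O) = 14*E + (6*E + O)*O = 14*E + (O + 6*E)*O = 14*E + O*(O + 6*E))
(-17 - 10)² + z(Z(-6), -20) = (-17 - 10)² + ((-20)² + 14*16 + 6*16*(-20)) = (-27)² + (400 + 224 - 1920) = 729 - 1296 = -567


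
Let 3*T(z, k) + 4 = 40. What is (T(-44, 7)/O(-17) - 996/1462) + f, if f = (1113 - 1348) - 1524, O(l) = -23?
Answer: -29594293/16813 ≈ -1760.2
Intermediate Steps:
f = -1759 (f = -235 - 1524 = -1759)
T(z, k) = 12 (T(z, k) = -4/3 + (⅓)*40 = -4/3 + 40/3 = 12)
(T(-44, 7)/O(-17) - 996/1462) + f = (12/(-23) - 996/1462) - 1759 = (12*(-1/23) - 996*1/1462) - 1759 = (-12/23 - 498/731) - 1759 = -20226/16813 - 1759 = -29594293/16813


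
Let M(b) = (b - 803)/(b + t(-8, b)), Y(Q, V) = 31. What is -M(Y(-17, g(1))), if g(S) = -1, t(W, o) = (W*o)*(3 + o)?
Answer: -772/8401 ≈ -0.091894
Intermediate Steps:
t(W, o) = W*o*(3 + o)
M(b) = (-803 + b)/(b - 8*b*(3 + b)) (M(b) = (b - 803)/(b - 8*b*(3 + b)) = (-803 + b)/(b - 8*b*(3 + b)))
-M(Y(-17, g(1))) = -(803 - 1*31)/(31*(23 + 8*31)) = -(803 - 31)/(31*(23 + 248)) = -772/(31*271) = -1*772/8401 = -772/8401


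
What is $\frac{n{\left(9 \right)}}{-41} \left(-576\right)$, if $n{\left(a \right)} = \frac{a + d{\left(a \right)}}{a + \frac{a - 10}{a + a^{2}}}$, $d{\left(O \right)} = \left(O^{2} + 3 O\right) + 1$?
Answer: $\frac{6117120}{33169} \approx 184.42$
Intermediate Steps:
$d{\left(O \right)} = 1 + O^{2} + 3 O$
$n{\left(a \right)} = \frac{1 + a^{2} + 4 a}{a + \frac{-10 + a}{a + a^{2}}}$ ($n{\left(a \right)} = \frac{a + \left(1 + a^{2} + 3 a\right)}{a + \frac{a - 10}{a + a^{2}}} = \frac{1 + a^{2} + 4 a}{a + \frac{-10 + a}{a + a^{2}}}$)
$\frac{n{\left(9 \right)}}{-41} \left(-576\right) = \frac{9 \frac{1}{-10 + 9 + 9^{2} + 9^{3}} \left(1 + 9^{3} + 5 \cdot 9 + 5 \cdot 9^{2}\right)}{-41} \left(-576\right) = \frac{9 \left(1 + 729 + 45 + 5 \cdot 81\right)}{-10 + 9 + 81 + 729} \left(- \frac{1}{41}\right) \left(-576\right) = \frac{9 \left(1 + 729 + 45 + 405\right)}{809} \left(- \frac{1}{41}\right) \left(-576\right) = 9 \cdot \frac{1}{809} \cdot 1180 \left(- \frac{1}{41}\right) \left(-576\right) = \frac{10620}{809} \left(- \frac{1}{41}\right) \left(-576\right) = \left(- \frac{10620}{33169}\right) \left(-576\right) = \frac{6117120}{33169}$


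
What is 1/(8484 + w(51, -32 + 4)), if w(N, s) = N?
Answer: 1/8535 ≈ 0.00011716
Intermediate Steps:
1/(8484 + w(51, -32 + 4)) = 1/(8484 + 51) = 1/8535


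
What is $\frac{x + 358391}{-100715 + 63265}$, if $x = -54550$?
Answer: $- \frac{303841}{37450} \approx -8.1133$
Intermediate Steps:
$\frac{x + 358391}{-100715 + 63265} = \frac{-54550 + 358391}{-100715 + 63265} = \frac{303841}{-37450} = 303841 \left(- \frac{1}{37450}\right) = - \frac{303841}{37450}$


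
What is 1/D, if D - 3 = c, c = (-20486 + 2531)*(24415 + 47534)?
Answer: -1/1291844292 ≈ -7.7409e-10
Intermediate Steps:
c = -1291844295 (c = -17955*71949 = -1291844295)
D = -1291844292 (D = 3 - 1291844295 = -1291844292)
1/D = 1/(-1291844292) = -1/1291844292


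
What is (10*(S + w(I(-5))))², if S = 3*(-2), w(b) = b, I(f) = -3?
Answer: 8100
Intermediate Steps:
S = -6
(10*(S + w(I(-5))))² = (10*(-6 - 3))² = (10*(-9))² = (-90)² = 8100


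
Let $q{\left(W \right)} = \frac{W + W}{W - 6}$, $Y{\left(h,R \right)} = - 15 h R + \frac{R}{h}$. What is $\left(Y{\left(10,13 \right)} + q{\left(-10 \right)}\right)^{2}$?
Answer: $\frac{1517024601}{400} \approx 3.7926 \cdot 10^{6}$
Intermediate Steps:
$Y{\left(h,R \right)} = \frac{R}{h} - 15 R h$ ($Y{\left(h,R \right)} = - 15 R h + \frac{R}{h} = \frac{R}{h} - 15 R h$)
$q{\left(W \right)} = \frac{2 W}{-6 + W}$
$\left(Y{\left(10,13 \right)} + q{\left(-10 \right)}\right)^{2} = \left(\left(\frac{13}{10} - 195 \cdot 10\right) + 2 \left(-10\right) \frac{1}{-6 - 10}\right)^{2} = \left(\left(13 \cdot \frac{1}{10} - 1950\right) + 2 \left(-10\right) \frac{1}{-16}\right)^{2} = \left(\left(\frac{13}{10} - 1950\right) + 2 \left(-10\right) \left(- \frac{1}{16}\right)\right)^{2} = \left(- \frac{19487}{10} + \frac{5}{4}\right)^{2} = \left(- \frac{38949}{20}\right)^{2} = \frac{1517024601}{400}$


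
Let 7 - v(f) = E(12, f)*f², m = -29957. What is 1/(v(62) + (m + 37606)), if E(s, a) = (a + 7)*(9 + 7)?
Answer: -1/4236120 ≈ -2.3607e-7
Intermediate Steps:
E(s, a) = 112 + 16*a (E(s, a) = (7 + a)*16 = 112 + 16*a)
v(f) = 7 - f²*(112 + 16*f) (v(f) = 7 - (112 + 16*f)*f² = 7 - f²*(112 + 16*f))
1/(v(62) + (m + 37606)) = 1/((7 - 16*62²*(7 + 62)) + (-29957 + 37606)) = 1/((7 - 16*3844*69) + 7649) = 1/((7 - 4243776) + 7649) = 1/(-4243769 + 7649) = 1/(-4236120) = -1/4236120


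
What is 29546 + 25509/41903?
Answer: 1238091547/41903 ≈ 29547.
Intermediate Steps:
29546 + 25509/41903 = 1238091547/41903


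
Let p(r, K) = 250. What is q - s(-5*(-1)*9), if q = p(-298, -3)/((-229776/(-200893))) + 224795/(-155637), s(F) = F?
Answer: 1025944889215/5960274552 ≈ 172.13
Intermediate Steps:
q = 1294157244055/5960274552 (q = 250/((-229776/(-200893))) + 224795/(-155637) = 250/((-229776*(-1/200893))) + 224795*(-1/155637) = 250/(229776/200893) - 224795/155637 = 250*(200893/229776) - 224795/155637 = 25111625/114888 - 224795/155637 = 1294157244055/5960274552 ≈ 217.13)
q - s(-5*(-1)*9) = 1294157244055/5960274552 - (-5*(-1))*9 = 1294157244055/5960274552 - 5*9 = 1294157244055/5960274552 - 1*45 = 1294157244055/5960274552 - 45 = 1025944889215/5960274552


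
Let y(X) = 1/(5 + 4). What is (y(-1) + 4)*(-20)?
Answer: -740/9 ≈ -82.222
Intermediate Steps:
y(X) = ⅑ (y(X) = 1/9 = ⅑)
(y(-1) + 4)*(-20) = (⅑ + 4)*(-20) = (37/9)*(-20) = -740/9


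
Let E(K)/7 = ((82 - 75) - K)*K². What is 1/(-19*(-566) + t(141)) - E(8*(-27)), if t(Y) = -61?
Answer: -778771361087/10693 ≈ -7.2830e+7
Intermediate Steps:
E(K) = 7*K²*(7 - K) (E(K) = 7*(((82 - 75) - K)*K²) = 7*((7 - K)*K²) = 7*(K²*(7 - K)) = 7*K²*(7 - K))
1/(-19*(-566) + t(141)) - E(8*(-27)) = 1/(-19*(-566) - 61) - 7*(8*(-27))²*(7 - 8*(-27)) = 1/(10754 - 61) - 7*(-216)²*(7 - 1*(-216)) = 1/10693 - 7*46656*(7 + 216) = 1/10693 - 7*46656*223 = 1/10693 - 1*72830016 = 1/10693 - 72830016 = -778771361087/10693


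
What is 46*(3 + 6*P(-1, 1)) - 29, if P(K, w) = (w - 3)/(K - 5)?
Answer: 201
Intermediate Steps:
P(K, w) = (-3 + w)/(-5 + K)
46*(3 + 6*P(-1, 1)) - 29 = 46*(3 + 6*((-3 + 1)/(-5 - 1))) - 29 = 46*(3 + 6*(-2/(-6))) - 29 = 46*(3 + 6*(-1/6*(-2))) - 29 = 46*(3 + 6*(1/3)) - 29 = 46*(3 + 2) - 29 = 46*5 - 29 = 230 - 29 = 201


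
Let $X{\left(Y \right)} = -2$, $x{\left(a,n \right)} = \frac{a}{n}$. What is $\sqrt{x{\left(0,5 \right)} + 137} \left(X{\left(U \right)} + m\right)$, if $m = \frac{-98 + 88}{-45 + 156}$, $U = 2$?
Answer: $- \frac{232 \sqrt{137}}{111} \approx -24.464$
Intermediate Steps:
$m = - \frac{10}{111} \approx -0.09009$
$\sqrt{x{\left(0,5 \right)} + 137} \left(X{\left(U \right)} + m\right) = \sqrt{\frac{0}{5} + 137} \left(-2 - \frac{10}{111}\right) = \sqrt{0 \cdot \frac{1}{5} + 137} \left(- \frac{232}{111}\right) = \sqrt{0 + 137} \left(- \frac{232}{111}\right) = \sqrt{137} \left(- \frac{232}{111}\right) = - \frac{232 \sqrt{137}}{111}$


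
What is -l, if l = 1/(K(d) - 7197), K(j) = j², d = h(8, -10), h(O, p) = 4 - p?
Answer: 1/7001 ≈ 0.00014284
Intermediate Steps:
d = 14 (d = 4 - 1*(-10) = 4 + 10 = 14)
l = -1/7001 (l = 1/(14² - 7197) = 1/(196 - 7197) = 1/(-7001) = -1/7001 ≈ -0.00014284)
-l = -1*(-1/7001) = 1/7001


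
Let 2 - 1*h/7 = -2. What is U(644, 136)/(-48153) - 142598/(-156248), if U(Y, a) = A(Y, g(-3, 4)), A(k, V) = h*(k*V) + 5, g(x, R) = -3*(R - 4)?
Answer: 3432870127/3761904972 ≈ 0.91253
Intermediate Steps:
h = 28 (h = 14 - 7*(-2) = 14 + 14 = 28)
g(x, R) = 12 - 3*R (g(x, R) = -3*(-4 + R) = 12 - 3*R)
A(k, V) = 5 + 28*V*k (A(k, V) = 28*(k*V) + 5 = 28*(V*k) + 5 = 28*V*k + 5 = 5 + 28*V*k)
U(Y, a) = 5 (U(Y, a) = 5 + 28*(12 - 3*4)*Y = 5 + 28*(12 - 12)*Y = 5 + 28*0*Y = 5 + 0 = 5)
U(644, 136)/(-48153) - 142598/(-156248) = 5/(-48153) - 142598/(-156248) = 5*(-1/48153) - 142598*(-1/156248) = -5/48153 + 71299/78124 = 3432870127/3761904972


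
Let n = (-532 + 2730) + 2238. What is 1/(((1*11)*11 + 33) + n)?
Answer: 1/4590 ≈ 0.00021786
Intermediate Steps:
n = 4436 (n = 2198 + 2238 = 4436)
1/(((1*11)*11 + 33) + n) = 1/(((1*11)*11 + 33) + 4436) = 1/((11*11 + 33) + 4436) = 1/((121 + 33) + 4436) = 1/(154 + 4436) = 1/4590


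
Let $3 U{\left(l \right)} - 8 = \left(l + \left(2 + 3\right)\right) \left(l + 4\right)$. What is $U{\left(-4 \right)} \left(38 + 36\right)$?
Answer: $\frac{592}{3} \approx 197.33$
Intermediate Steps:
$U{\left(l \right)} = \frac{8}{3} + \frac{\left(4 + l\right) \left(5 + l\right)}{3}$ ($U{\left(l \right)} = \frac{8}{3} + \frac{\left(l + \left(2 + 3\right)\right) \left(l + 4\right)}{3} = \frac{8}{3} + \frac{\left(l + 5\right) \left(4 + l\right)}{3} = \frac{8}{3} + \frac{\left(5 + l\right) \left(4 + l\right)}{3} = \frac{8}{3} + \frac{\left(4 + l\right) \left(5 + l\right)}{3}$)
$U{\left(-4 \right)} \left(38 + 36\right) = \left(\frac{28}{3} + 3 \left(-4\right) + \frac{\left(-4\right)^{2}}{3}\right) \left(38 + 36\right) = \left(\frac{28}{3} - 12 + \frac{1}{3} \cdot 16\right) 74 = \left(\frac{28}{3} - 12 + \frac{16}{3}\right) 74 = \frac{8}{3} \cdot 74 = \frac{592}{3}$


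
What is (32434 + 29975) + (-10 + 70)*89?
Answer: 67749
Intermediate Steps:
(32434 + 29975) + (-10 + 70)*89 = 62409 + 60*89 = 62409 + 5340 = 67749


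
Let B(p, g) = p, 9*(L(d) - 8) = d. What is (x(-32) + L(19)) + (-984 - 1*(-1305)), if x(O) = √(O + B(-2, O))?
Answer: 2980/9 + I*√34 ≈ 331.11 + 5.831*I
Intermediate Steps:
L(d) = 8 + d/9
x(O) = √(-2 + O) (x(O) = √(O - 2) = √(-2 + O))
(x(-32) + L(19)) + (-984 - 1*(-1305)) = (√(-2 - 32) + (8 + (⅑)*19)) + (-984 - 1*(-1305)) = (√(-34) + (8 + 19/9)) + (-984 + 1305) = (I*√34 + 91/9) + 321 = (91/9 + I*√34) + 321 = 2980/9 + I*√34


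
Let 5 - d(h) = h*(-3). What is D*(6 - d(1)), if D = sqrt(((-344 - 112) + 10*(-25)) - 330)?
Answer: -4*I*sqrt(259) ≈ -64.374*I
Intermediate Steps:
d(h) = 5 + 3*h (d(h) = 5 - h*(-3) = 5 - (-3)*h = 5 + 3*h)
D = 2*I*sqrt(259) (D = sqrt((-456 - 250) - 330) = sqrt(-706 - 330) = sqrt(-1036) = 2*I*sqrt(259) ≈ 32.187*I)
D*(6 - d(1)) = (2*I*sqrt(259))*(6 - (5 + 3*1)) = (2*I*sqrt(259))*(6 - (5 + 3)) = (2*I*sqrt(259))*(6 - 1*8) = (2*I*sqrt(259))*(6 - 8) = (2*I*sqrt(259))*(-2) = -4*I*sqrt(259)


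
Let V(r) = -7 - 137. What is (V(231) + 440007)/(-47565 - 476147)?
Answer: -439863/523712 ≈ -0.83990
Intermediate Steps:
V(r) = -144
(V(231) + 440007)/(-47565 - 476147) = (-144 + 440007)/(-47565 - 476147) = 439863/(-523712) = 439863*(-1/523712) = -439863/523712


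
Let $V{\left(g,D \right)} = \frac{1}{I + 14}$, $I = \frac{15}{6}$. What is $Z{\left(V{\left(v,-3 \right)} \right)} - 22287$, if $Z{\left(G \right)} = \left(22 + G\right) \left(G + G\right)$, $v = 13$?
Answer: $- \frac{24267631}{1089} \approx -22284.0$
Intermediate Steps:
$I = \frac{5}{2}$ ($I = 15 \cdot \frac{1}{6} = \frac{5}{2} \approx 2.5$)
$V{\left(g,D \right)} = \frac{2}{33}$ ($V{\left(g,D \right)} = \frac{1}{\frac{5}{2} + 14} = \frac{1}{\frac{33}{2}} = \frac{2}{33}$)
$Z{\left(G \right)} = 2 G \left(22 + G\right)$ ($Z{\left(G \right)} = \left(22 + G\right) 2 G = 2 G \left(22 + G\right)$)
$Z{\left(V{\left(v,-3 \right)} \right)} - 22287 = 2 \cdot \frac{2}{33} \left(22 + \frac{2}{33}\right) - 22287 = 2 \cdot \frac{2}{33} \cdot \frac{728}{33} - 22287 = \frac{2912}{1089} - 22287 = - \frac{24267631}{1089}$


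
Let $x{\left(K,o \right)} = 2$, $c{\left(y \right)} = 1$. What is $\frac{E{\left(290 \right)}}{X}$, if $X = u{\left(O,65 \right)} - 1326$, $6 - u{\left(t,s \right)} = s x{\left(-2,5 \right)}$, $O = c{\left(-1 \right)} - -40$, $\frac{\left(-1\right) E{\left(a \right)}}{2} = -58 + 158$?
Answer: $\frac{4}{29} \approx 0.13793$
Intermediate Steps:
$E{\left(a \right)} = -200$ ($E{\left(a \right)} = - 2 \left(-58 + 158\right) = \left(-2\right) 100 = -200$)
$O = 41$ ($O = 1 - -40 = 1 + 40 = 41$)
$u{\left(t,s \right)} = 6 - 2 s$ ($u{\left(t,s \right)} = 6 - s 2 = 6 - 2 s$)
$X = -1450$ ($X = \left(6 - 130\right) - 1326 = -124 - 1326 = -1450$)
$\frac{E{\left(290 \right)}}{X} = - \frac{200}{-1450} = \left(-200\right) \left(- \frac{1}{1450}\right) = \frac{4}{29}$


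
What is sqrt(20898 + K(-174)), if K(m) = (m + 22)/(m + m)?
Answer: 2*sqrt(39545067)/87 ≈ 144.56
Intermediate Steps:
K(m) = (22 + m)/(2*m) (K(m) = (22 + m)/((2*m)) = (22 + m)*(1/(2*m)) = (22 + m)/(2*m))
sqrt(20898 + K(-174)) = sqrt(20898 + (1/2)*(22 - 174)/(-174)) = sqrt(20898 + (1/2)*(-1/174)*(-152)) = sqrt(20898 + 38/87) = sqrt(1818164/87) = 2*sqrt(39545067)/87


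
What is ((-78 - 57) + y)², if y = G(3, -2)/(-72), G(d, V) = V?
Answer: 23609881/1296 ≈ 18218.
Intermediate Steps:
y = 1/36 (y = -2/(-72) = -2*(-1/72) = 1/36 ≈ 0.027778)
((-78 - 57) + y)² = ((-78 - 57) + 1/36)² = (-135 + 1/36)² = (-4859/36)² = 23609881/1296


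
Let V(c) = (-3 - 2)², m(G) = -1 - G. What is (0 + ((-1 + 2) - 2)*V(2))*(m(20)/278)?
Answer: 525/278 ≈ 1.8885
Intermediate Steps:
V(c) = 25 (V(c) = (-5)² = 25)
(0 + ((-1 + 2) - 2)*V(2))*(m(20)/278) = (0 + ((-1 + 2) - 2)*25)*((-1 - 1*20)/278) = (0 + (1 - 2)*25)*((-1 - 20)*(1/278)) = (0 - 1*25)*(-21*1/278) = (0 - 25)*(-21/278) = -25*(-21/278) = 525/278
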